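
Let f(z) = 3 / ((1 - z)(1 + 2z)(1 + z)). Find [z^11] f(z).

-8190

Partial fractions give a closed form: a_n = (1/2)·1^n + (4)·(-2)^n + (-3/2)·(-1)^n.
At n = 11: a_11 = -8190.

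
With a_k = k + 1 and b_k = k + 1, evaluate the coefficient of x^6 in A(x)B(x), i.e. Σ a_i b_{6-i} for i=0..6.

The convolution is the t^6 coefficient of A(t)B(t).
Σ = 1·7 + 2·6 + 3·5 + 4·4 + 5·3 + 6·2 + 7·1 = 84.

84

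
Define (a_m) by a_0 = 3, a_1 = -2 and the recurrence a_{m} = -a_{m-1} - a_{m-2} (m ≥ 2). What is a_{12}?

The ordinary generating function has denominator 1 + q + q^2.
Iterating the recurrence: a_0,…,a_{12} = 3, -2, -1, 3, -2, -1, 3, -2, -1, 3, -2, -1, 3.

3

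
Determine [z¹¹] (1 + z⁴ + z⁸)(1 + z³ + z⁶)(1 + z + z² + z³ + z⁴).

(1 + z⁴ + z⁸) has coefficients 1,0,0,0,1,0,0,0,1 for degrees 0…8.
(1 + z³ + z⁶) has coefficients 1,0,0,1,0,0,1,0,0,0,0,0 for degrees 0…11.
Finally multiplying by (1 + z + z² + z³ + z⁴), the product of all factors after the first has coefficients 1,1,1,2,2,1,2,2,1,1,1,0 for degrees 0…11.
[z¹¹] = 1·0 + 1·2 + 1·2 = 4.

4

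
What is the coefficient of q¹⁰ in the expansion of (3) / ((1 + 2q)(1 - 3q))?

Partial fractions give a closed form: a_n = (6/5)·(-2)^n + (9/5)·3^n.
At n = 10: a_10 = 107517.

107517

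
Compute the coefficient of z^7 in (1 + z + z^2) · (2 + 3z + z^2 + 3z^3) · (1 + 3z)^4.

(1 + z + z^2) has coefficients 1,1,1 for degrees 0…2.
(2 + 3z + z^2 + 3z^3) has coefficients 2,3,1,3,0,0,0,0 for degrees 0…7.
Finally multiplying by (1 + 3z)^4, the product of all factors after the first has coefficients 2,27,145,393,576,513,405,243 for degrees 0…7.
[z^7] = 1·243 + 1·405 + 1·513 = 1161.

1161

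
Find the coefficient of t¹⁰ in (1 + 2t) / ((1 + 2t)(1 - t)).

The denominator gives the recurrence a_n = −a_(n−1) + 2a_(n−2) for n ≥ 2; the numerator fixes a_0 = 1, a_1 = 1.
Iterating: 1, 1, 1, 1, 1, 1, 1, 1, 1, 1, 1, so a_10 = 1.

1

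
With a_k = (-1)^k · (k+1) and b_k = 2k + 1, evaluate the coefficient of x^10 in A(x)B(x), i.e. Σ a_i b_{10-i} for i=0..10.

6

The convolution is the x^10 coefficient of A(x)B(x).
Σ = 1·21 − 2·19 + 3·17 − 4·15 + 5·13 − 6·11 + 7·9 − 8·7 + 9·5 − 10·3 + 11·1 = 6.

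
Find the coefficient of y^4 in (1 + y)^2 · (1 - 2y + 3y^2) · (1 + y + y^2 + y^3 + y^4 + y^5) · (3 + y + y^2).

30

(1 + y)^2 has coefficients 1,2,1 for degrees 0…2.
(1 - 2y + 3y^2) has coefficients 1,-2,3,0,0 for degrees 0…4.
Multiplying by (1 + y + y^2 + y^3 + y^4 + y^5) gives running coefficients 1,-1,2,2,2 for degrees 0…4.
Finally multiplying by (3 + y + y^2), the product of all factors after the first has coefficients 3,-2,6,7,10 for degrees 0…4.
[y^4] = 1·10 + 2·7 + 1·6 = 30.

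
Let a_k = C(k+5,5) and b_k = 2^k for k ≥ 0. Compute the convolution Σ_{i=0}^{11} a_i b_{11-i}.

121670

This is [x^11] in the product of the two ordinary generating functions.
Σ = 1·2048 + 6·1024 + 21·512 + 56·256 + 126·128 + 252·64 + 462·32 + 792·16 + 1287·8 + 2002·4 + 3003·2 + 4368·1 = 121670.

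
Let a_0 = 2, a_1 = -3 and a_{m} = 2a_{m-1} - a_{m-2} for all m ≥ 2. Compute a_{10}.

The ordinary generating function has denominator 1 - 2z + z^2.
Iterating the recurrence: a_0,…,a_{10} = 2, -3, -8, -13, -18, -23, -28, -33, -38, -43, -48.

-48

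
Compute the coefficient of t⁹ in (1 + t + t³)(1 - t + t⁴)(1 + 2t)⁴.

40

(1 + t + t³) has coefficients 1,1,0,1 for degrees 0…3.
(1 - t + t⁴) has coefficients 1,-1,0,0,1,0,0,0,0,0 for degrees 0…9.
Finally multiplying by (1 + 2t)⁴, the product of all factors after the first has coefficients 1,7,16,8,-15,-8,24,32,16,0 for degrees 0…9.
[t⁹] = 1·0 + 1·16 + 1·24 = 40.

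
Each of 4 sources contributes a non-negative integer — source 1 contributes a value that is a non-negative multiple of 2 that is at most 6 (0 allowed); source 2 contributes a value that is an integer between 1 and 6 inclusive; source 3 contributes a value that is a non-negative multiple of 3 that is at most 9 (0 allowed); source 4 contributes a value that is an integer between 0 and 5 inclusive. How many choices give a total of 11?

The generating function for the choices is (1 + t² + t⁴ + t⁶)·(t + t² + t³ + t⁴ + t⁵ + t⁶)·(1 + t³ + t⁶ + t⁹)·(1 + t + t² + t³ + t⁴ + t⁵); the count is [t¹¹].
(1 + t² + t⁴ + t⁶) has coefficients 1,0,1,0,1,0,1 for degrees 0…6.
(t + t² + t³ + t⁴ + t⁵ + t⁶) has coefficients 0,1,1,1,1,1,1,0,0,0,0,0 for degrees 0…11.
Multiplying by (1 + t³ + t⁶ + t⁹) gives running coefficients 0,1,1,1,2,2,2,2,2,2,2,2 for degrees 0…11.
Finally multiplying by (1 + t + t² + t³ + t⁴ + t⁵), the product of all factors after the first has coefficients 0,1,2,3,5,7,9,10,11,12,12,12 for degrees 0…11.
[t¹¹] = 1·12 + 1·12 + 1·10 + 1·7 = 41.

41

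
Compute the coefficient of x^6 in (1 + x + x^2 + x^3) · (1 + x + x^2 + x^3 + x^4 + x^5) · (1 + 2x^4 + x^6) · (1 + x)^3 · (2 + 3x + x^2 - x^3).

244

(1 + x + x^2 + x^3) has coefficients 1,1,1,1 for degrees 0…3.
(1 + x + x^2 + x^3 + x^4 + x^5) has coefficients 1,1,1,1,1,1,0 for degrees 0…6.
Multiplying by (1 + 2x^4 + x^6) gives running coefficients 1,1,1,1,3,3,3 for degrees 0…6.
Multiplying by (1 + x)^3 gives running coefficients 1,4,7,8,10,16,22 for degrees 0…6.
Finally multiplying by (2 + 3x + x^2 - x^3), the product of all factors after the first has coefficients 2,11,27,40,47,63,94 for degrees 0…6.
[x^6] = 1·94 + 1·63 + 1·47 + 1·40 = 244.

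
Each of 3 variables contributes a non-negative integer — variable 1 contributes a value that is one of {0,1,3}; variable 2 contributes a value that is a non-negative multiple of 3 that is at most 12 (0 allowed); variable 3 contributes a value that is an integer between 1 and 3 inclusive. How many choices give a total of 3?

The generating function for the choices is (1 + x + x³)·(1 + x³ + x⁶ + x⁹ + x¹²)·(x + x² + x³); the count is [x³].
(1 + x + x³) has coefficients 1,1,0,1 for degrees 0…3.
(1 + x³ + x⁶ + x⁹ + x¹²) has coefficients 1,0,0,1 for degrees 0…3.
Finally multiplying by (x + x² + x³), the product of all factors after the first has coefficients 0,1,1,1 for degrees 0…3.
[x³] = 1·1 + 1·1 + 1·0 = 2.

2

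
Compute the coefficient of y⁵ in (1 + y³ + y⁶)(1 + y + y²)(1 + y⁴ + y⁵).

(1 + y³ + y⁶) has coefficients 1,0,0,1,0,0 for degrees 0…5.
(1 + y + y²) has coefficients 1,1,1,0,0,0 for degrees 0…5.
Finally multiplying by (1 + y⁴ + y⁵), the product of all factors after the first has coefficients 1,1,1,0,1,2 for degrees 0…5.
[y⁵] = 1·2 + 1·1 = 3.

3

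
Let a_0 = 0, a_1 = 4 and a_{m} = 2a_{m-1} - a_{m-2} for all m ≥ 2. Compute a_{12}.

The ordinary generating function has denominator 1 - 2q + q^2.
Iterating the recurrence: a_0,…,a_{12} = 0, 4, 8, 12, 16, 20, 24, 28, 32, 36, 40, 44, 48.

48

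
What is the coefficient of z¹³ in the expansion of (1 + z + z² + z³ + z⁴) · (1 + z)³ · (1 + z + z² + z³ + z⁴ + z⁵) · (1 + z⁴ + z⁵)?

48

(1 + z + z² + z³ + z⁴) has coefficients 1,1,1,1,1 for degrees 0…4.
(1 + z)³ has coefficients 1,3,3,1,0,0,0,0,0,0,0,0,0,0 for degrees 0…13.
Multiplying by (1 + z + z² + z³ + z⁴ + z⁵) gives running coefficients 1,4,7,8,8,8,7,4,1,0,0,0,0,0 for degrees 0…13.
Finally multiplying by (1 + z⁴ + z⁵), the product of all factors after the first has coefficients 1,4,7,8,9,13,18,19,17,16,15,11,5,1 for degrees 0…13.
[z¹³] = 1·1 + 1·5 + 1·11 + 1·15 + 1·16 = 48.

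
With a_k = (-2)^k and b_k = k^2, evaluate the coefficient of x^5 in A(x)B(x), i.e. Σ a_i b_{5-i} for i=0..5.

13

This is [x^5] in the product of the two ordinary generating functions.
Σ = 1·25 − 2·16 + 4·9 − 8·4 + 16·1 − 32·0 = 13.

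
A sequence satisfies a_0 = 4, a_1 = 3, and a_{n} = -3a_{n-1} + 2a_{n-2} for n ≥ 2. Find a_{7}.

The ordinary generating function has denominator 1 + 3z - 2z^2.
Iterating the recurrence: a_0,…,a_{7} = 4, 3, -1, 9, -29, 105, -373, 1329.

1329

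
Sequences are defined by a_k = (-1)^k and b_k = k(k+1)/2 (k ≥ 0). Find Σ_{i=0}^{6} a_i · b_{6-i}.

12

Write out a_i and b_{6-i} for i = 0,…,6 and sum the products.
Σ = 1·21 − 1·15 + 1·10 − 1·6 + 1·3 − 1·1 + 1·0 = 12.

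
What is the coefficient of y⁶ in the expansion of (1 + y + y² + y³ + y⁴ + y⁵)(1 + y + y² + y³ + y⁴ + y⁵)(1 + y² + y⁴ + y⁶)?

(1 + y + y² + y³ + y⁴ + y⁵) has coefficients 1,1,1,1,1,1 for degrees 0…5.
(1 + y + y² + y³ + y⁴ + y⁵) has coefficients 1,1,1,1,1,1,0 for degrees 0…6.
Finally multiplying by (1 + y² + y⁴ + y⁶), the product of all factors after the first has coefficients 1,1,2,2,3,3,3 for degrees 0…6.
[y⁶] = 1·3 + 1·3 + 1·3 + 1·2 + 1·2 + 1·1 = 14.

14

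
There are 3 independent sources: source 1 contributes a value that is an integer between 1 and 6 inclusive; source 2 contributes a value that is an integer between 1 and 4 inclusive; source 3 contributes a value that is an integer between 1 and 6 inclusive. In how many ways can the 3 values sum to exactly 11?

18

The generating function for the choices is (z + z² + z³ + z⁴ + z⁵ + z⁶)·(z + z² + z³ + z⁴)·(z + z² + z³ + z⁴ + z⁵ + z⁶); the count is [z¹¹].
(z + z² + z³ + z⁴ + z⁵ + z⁶) has coefficients 0,1,1,1,1,1,1 for degrees 0…6.
(z + z² + z³ + z⁴) has coefficients 0,1,1,1,1,0,0,0,0,0,0,0 for degrees 0…11.
Finally multiplying by (z + z² + z³ + z⁴ + z⁵ + z⁶), the product of all factors after the first has coefficients 0,0,1,2,3,4,4,4,3,2,1,0 for degrees 0…11.
[z¹¹] = 1·1 + 1·2 + 1·3 + 1·4 + 1·4 + 1·4 = 18.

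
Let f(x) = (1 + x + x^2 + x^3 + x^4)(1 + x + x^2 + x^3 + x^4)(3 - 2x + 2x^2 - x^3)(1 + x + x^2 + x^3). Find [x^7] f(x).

28

(1 + x + x^2 + x^3 + x^4) has coefficients 1,1,1,1,1 for degrees 0…4.
(1 + x + x^2 + x^3 + x^4) has coefficients 1,1,1,1,1,0,0,0 for degrees 0…7.
Multiplying by (3 - 2x + 2x^2 - x^3) gives running coefficients 3,1,3,2,2,-1,1,-1 for degrees 0…7.
Finally multiplying by (1 + x + x^2 + x^3), the product of all factors after the first has coefficients 3,4,7,9,8,6,4,1 for degrees 0…7.
[x^7] = 1·1 + 1·4 + 1·6 + 1·8 + 1·9 = 28.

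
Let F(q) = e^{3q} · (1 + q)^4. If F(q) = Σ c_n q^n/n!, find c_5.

7623

The EGF product rule gives c_5 = Σ_{k_1+k_2=5} C(5; k_1,k_2) · ∏ g_i(k_i), where e^{3q} gives (3)^k; (1+q)^4 gives the falling factorial (4)_k.
g_1(k) for k = 0…5: 1, 3, 9, 27, 81, 243.
g_2(k) for k = 0…5: 1, 4, 12, 24, 24, 0.
c_5 = Σ_k C(5,k)·g_1(k)·g_2(5−k) = 5·3·24 + 10·9·24 + 10·27·12 + 5·81·4 + 1·243·1 = 360 + 2160 + 3240 + 1620 + 243 = 7623.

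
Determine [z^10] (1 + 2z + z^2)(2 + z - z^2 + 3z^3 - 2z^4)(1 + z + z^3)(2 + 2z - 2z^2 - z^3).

(1 + 2z + z^2) has coefficients 1,2,1 for degrees 0…2.
(2 + z - z^2 + 3z^3 - 2z^4) has coefficients 2,1,-1,3,-2,0,0,0,0,0,0 for degrees 0…10.
Multiplying by (1 + z + z^3) gives running coefficients 2,3,0,4,2,-3,3,-2,0,0,0 for degrees 0…10.
Finally multiplying by (2 + 2z - 2z^2 - z^3), the product of all factors after the first has coefficients 4,10,2,0,9,-10,-8,6,-7,1,2 for degrees 0…10.
[z^10] = 1·2 + 2·1 + 1·(-7) = -3.

-3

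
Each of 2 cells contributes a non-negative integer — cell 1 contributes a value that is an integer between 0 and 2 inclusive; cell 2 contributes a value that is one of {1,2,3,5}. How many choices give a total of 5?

The generating function for the choices is (1 + t + t^2)·(t + t^2 + t^3 + t^5); the count is [t^5].
(1 + t + t^2) has coefficients 1,1,1 for degrees 0…2.
(t + t^2 + t^3 + t^5) has coefficients 0,1,1,1,0,1 for degrees 0…5.
[t^5] = 1·1 + 1·0 + 1·1 = 2.

2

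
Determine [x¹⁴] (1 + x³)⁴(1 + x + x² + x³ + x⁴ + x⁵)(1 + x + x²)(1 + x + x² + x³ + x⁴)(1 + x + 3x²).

690

(1 + x³)⁴ has coefficients 1,0,0,4,0,0,6,0,0,4,0,0,1 for degrees 0…12.
(1 + x + x² + x³ + x⁴ + x⁵) has coefficients 1,1,1,1,1,1,0,0,0,0,0,0,0,0,0 for degrees 0…14.
Multiplying by (1 + x + x²) gives running coefficients 1,2,3,3,3,3,2,1,0,0,0,0,0,0,0 for degrees 0…14.
Multiplying by (1 + x + x² + x³ + x⁴) gives running coefficients 1,3,6,9,12,14,14,12,9,6,3,1,0,0,0 for degrees 0…14.
Finally multiplying by (1 + x + 3x²), the product of all factors after the first has coefficients 1,4,12,24,39,53,64,68,63,51,36,22,10,3,0 for degrees 0…14.
[x¹⁴] = 1·0 + 4·22 + 6·63 + 4·53 + 1·12 = 690.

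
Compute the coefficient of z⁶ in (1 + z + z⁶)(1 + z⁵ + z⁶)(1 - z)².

1

(1 + z + z⁶) has coefficients 1,1,0,0,0,0,1 for degrees 0…6.
(1 + z⁵ + z⁶) has coefficients 1,0,0,0,0,1,1 for degrees 0…6.
Finally multiplying by (1 - z)², the product of all factors after the first has coefficients 1,-2,1,0,0,1,-1 for degrees 0…6.
[z⁶] = 1·(-1) + 1·1 + 1·1 = 1.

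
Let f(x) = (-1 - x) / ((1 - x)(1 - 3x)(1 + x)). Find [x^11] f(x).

Partial fractions give a closed form: a_n = (1/2)·1^n + (-3/2)·3^n.
At n = 11: a_11 = -265720.

-265720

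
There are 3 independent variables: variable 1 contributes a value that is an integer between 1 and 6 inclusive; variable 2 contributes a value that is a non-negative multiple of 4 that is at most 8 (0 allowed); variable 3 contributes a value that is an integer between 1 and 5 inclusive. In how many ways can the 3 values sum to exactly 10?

8

The generating function for the choices is (z + z^2 + z^3 + z^4 + z^5 + z^6)·(1 + z^4 + z^8)·(z + z^2 + z^3 + z^4 + z^5); the count is [z^10].
(z + z^2 + z^3 + z^4 + z^5 + z^6) has coefficients 0,1,1,1,1,1,1 for degrees 0…6.
(1 + z^4 + z^8) has coefficients 1,0,0,0,1,0,0,0,1,0,0 for degrees 0…10.
Finally multiplying by (z + z^2 + z^3 + z^4 + z^5), the product of all factors after the first has coefficients 0,1,1,1,1,2,1,1,1,2,1 for degrees 0…10.
[z^10] = 1·2 + 1·1 + 1·1 + 1·1 + 1·2 + 1·1 = 8.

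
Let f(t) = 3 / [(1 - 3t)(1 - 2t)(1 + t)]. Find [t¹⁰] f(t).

394485

Partial fractions give a closed form: a_n = (27/4)·3^n + (-4)·2^n + (1/4)·(-1)^n.
At n = 10: a_10 = 394485.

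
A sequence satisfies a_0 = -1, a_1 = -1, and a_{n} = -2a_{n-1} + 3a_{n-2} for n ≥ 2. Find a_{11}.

-1

The ordinary generating function has denominator 1 + 2z - 3z^2.
Iterating the recurrence: a_0,…,a_{11} = -1, -1, -1, -1, -1, -1, -1, -1, -1, -1, -1, -1.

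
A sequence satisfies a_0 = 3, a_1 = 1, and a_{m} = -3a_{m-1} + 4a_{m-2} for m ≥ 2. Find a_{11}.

The ordinary generating function has denominator 1 + 3q - 4q^2.
Iterating the recurrence: a_0,…,a_{11} = 3, 1, 9, -23, 105, -407, 1641, -6551, 26217, -104855, 419433, -1677719.

-1677719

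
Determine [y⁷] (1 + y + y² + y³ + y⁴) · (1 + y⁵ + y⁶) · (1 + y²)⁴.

16

(1 + y + y² + y³ + y⁴) has coefficients 1,1,1,1,1 for degrees 0…4.
(1 + y⁵ + y⁶) has coefficients 1,0,0,0,0,1,1,0 for degrees 0…7.
Finally multiplying by (1 + y²)⁴, the product of all factors after the first has coefficients 1,0,4,0,6,1,5,4 for degrees 0…7.
[y⁷] = 1·4 + 1·5 + 1·1 + 1·6 + 1·0 = 16.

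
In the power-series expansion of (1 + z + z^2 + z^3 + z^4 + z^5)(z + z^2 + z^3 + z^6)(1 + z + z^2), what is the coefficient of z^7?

(1 + z + z^2 + z^3 + z^4 + z^5) has coefficients 1,1,1,1,1,1 for degrees 0…5.
(z + z^2 + z^3 + z^6) has coefficients 0,1,1,1,0,0,1,0 for degrees 0…7.
Finally multiplying by (1 + z + z^2), the product of all factors after the first has coefficients 0,1,2,3,2,1,1,1 for degrees 0…7.
[z^7] = 1·1 + 1·1 + 1·1 + 1·2 + 1·3 + 1·2 = 10.

10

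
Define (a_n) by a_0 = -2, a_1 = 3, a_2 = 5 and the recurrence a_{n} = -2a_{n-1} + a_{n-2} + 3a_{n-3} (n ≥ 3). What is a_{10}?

1121

The ordinary generating function has denominator 1 + 2z - z^2 - 3z^3.
Iterating the recurrence: a_0,…,a_{10} = -2, 3, 5, -13, 40, -78, 157, -272, 467, -735, 1121.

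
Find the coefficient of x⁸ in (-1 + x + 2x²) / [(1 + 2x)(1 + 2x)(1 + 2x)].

-12544

The denominator gives the recurrence a_n = −6a_(n−1) − 12a_(n−2) − 8a_(n−3) for n ≥ 3; the numerator fixes a_0 = -1, a_1 = 7, a_2 = -28.
Iterating: -1, 7, -28, 92, -272, 752, -1984, 5056, -12544, so a_8 = -12544.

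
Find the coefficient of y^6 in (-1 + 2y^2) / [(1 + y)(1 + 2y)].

-65

The denominator gives the recurrence a_n = −3a_(n−1) − 2a_(n−2) for n ≥ 3; the numerator fixes a_0 = -1, a_1 = 3, a_2 = -5.
Iterating: -1, 3, -5, 9, -17, 33, -65, so a_6 = -65.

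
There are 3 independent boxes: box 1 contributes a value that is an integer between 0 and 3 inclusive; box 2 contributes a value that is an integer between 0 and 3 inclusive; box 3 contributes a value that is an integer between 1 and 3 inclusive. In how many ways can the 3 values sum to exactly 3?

6

The generating function for the choices is (1 + t + t² + t³)·(1 + t + t² + t³)·(t + t² + t³); the count is [t³].
(1 + t + t² + t³) has coefficients 1,1,1,1 for degrees 0…3.
(1 + t + t² + t³) has coefficients 1,1,1,1 for degrees 0…3.
Finally multiplying by (t + t² + t³), the product of all factors after the first has coefficients 0,1,2,3 for degrees 0…3.
[t³] = 1·3 + 1·2 + 1·1 + 1·0 = 6.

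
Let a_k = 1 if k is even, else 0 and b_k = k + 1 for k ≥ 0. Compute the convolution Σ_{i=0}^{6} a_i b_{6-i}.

16

The convolution is the x^6 coefficient of A(x)B(x).
Σ = 1·7 + 0·6 + 1·5 + 0·4 + 1·3 + 0·2 + 1·1 = 16.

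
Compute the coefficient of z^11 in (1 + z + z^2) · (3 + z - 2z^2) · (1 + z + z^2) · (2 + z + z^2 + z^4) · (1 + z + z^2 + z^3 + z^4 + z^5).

-7

(1 + z + z^2) has coefficients 1,1,1 for degrees 0…2.
(3 + z - 2z^2) has coefficients 3,1,-2,0,0,0,0,0,0,0,0,0 for degrees 0…11.
Multiplying by (1 + z + z^2) gives running coefficients 3,4,2,-1,-2,0,0,0,0,0,0,0 for degrees 0…11.
Multiplying by (2 + z + z^2 + z^4) gives running coefficients 6,11,11,4,0,1,0,-1,-2,0,0,0 for degrees 0…11.
Finally multiplying by (1 + z + z^2 + z^3 + z^4 + z^5), the product of all factors after the first has coefficients 6,17,28,32,32,33,27,15,2,-2,-2,-3 for degrees 0…11.
[z^11] = 1·(-3) + 1·(-2) + 1·(-2) = -7.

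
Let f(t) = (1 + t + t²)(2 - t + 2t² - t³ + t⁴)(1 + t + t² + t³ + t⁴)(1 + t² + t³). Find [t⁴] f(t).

(1 + t + t²) has coefficients 1,1,1 for degrees 0…2.
(2 - t + 2t² - t³ + t⁴) has coefficients 2,-1,2,-1,1 for degrees 0…4.
Multiplying by (1 + t + t² + t³ + t⁴) gives running coefficients 2,1,3,2,3 for degrees 0…4.
Finally multiplying by (1 + t² + t³), the product of all factors after the first has coefficients 2,1,5,5,7 for degrees 0…4.
[t⁴] = 1·7 + 1·5 + 1·5 = 17.

17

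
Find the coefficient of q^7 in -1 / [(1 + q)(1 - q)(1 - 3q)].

Partial fractions give a closed form: a_n = (-1/8)·(-1)^n + (1/4)·1^n + (-9/8)·3^n.
At n = 7: a_7 = -2460.

-2460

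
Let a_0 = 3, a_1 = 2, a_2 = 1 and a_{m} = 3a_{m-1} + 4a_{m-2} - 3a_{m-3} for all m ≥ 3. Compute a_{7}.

The ordinary generating function has denominator 1 - 3t - 4t^2 + 3t^3.
Iterating the recurrence: a_0,…,a_{7} = 3, 2, 1, 2, 4, 17, 61, 239.

239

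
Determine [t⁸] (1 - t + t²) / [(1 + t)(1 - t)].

2

The denominator gives the recurrence a_n = a_(n−2) for n ≥ 3; the numerator fixes a_0 = 1, a_1 = -1, a_2 = 2.
Iterating: 1, -1, 2, -1, 2, -1, 2, -1, 2, so a_8 = 2.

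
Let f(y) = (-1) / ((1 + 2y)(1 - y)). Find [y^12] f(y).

The denominator gives the recurrence a_n = −a_(n−1) + 2a_(n−2) for n ≥ 3; the numerator fixes a_0 = -1, a_1 = 1, a_2 = -3.
Iterating: -1, 1, -3, 5, -11, 21, -43, 85, -171, 341, -683, 1365, -2731, so a_12 = -2731.

-2731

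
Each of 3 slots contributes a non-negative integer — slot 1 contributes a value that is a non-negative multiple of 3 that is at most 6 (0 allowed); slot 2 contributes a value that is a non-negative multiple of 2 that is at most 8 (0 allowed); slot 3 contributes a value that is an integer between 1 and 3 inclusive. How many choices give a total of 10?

The generating function for the choices is (1 + q³ + q⁶)·(1 + q² + q⁴ + q⁶ + q⁸)·(q + q² + q³); the count is [q¹⁰].
(1 + q³ + q⁶) has coefficients 1,0,0,1,0,0,1 for degrees 0…6.
(1 + q² + q⁴ + q⁶ + q⁸) has coefficients 1,0,1,0,1,0,1,0,1,0,0 for degrees 0…10.
Finally multiplying by (q + q² + q³), the product of all factors after the first has coefficients 0,1,1,2,1,2,1,2,1,2,1 for degrees 0…10.
[q¹⁰] = 1·1 + 1·2 + 1·1 = 4.

4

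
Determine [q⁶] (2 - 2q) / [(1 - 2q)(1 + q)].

44

The denominator gives the recurrence a_n = a_(n−1) + 2a_(n−2) for n ≥ 2; the numerator fixes a_0 = 2, a_1 = 0.
Iterating: 2, 0, 4, 4, 12, 20, 44, so a_6 = 44.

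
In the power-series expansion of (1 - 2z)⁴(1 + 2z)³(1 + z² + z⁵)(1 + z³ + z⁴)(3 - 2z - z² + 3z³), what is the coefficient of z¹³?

-486

(1 - 2z)⁴ has coefficients 1,-8,24,-32,16 for degrees 0…4.
(1 + 2z)³ has coefficients 1,6,12,8,0,0,0,0,0,0,0,0,0,0 for degrees 0…13.
Multiplying by (1 + z² + z⁵) gives running coefficients 1,6,13,14,12,9,6,12,8,0,0,0,0,0 for degrees 0…13.
Multiplying by (1 + z³ + z⁴) gives running coefficients 1,6,13,15,19,28,33,38,29,15,18,20,8,0 for degrees 0…13.
Finally multiplying by (3 - 2z - z² + 3z³), the product of all factors after the first has coefficients 3,16,26,16,32,70,69,77,62,48,109,96,11,18 for degrees 0…13.
[z¹³] = 1·18 − 8·11 + 24·96 − 32·109 + 16·48 = -486.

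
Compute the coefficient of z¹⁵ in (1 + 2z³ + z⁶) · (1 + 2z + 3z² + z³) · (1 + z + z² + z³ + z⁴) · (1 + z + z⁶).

(1 + 2z³ + z⁶) has coefficients 1,0,0,2,0,0,1 for degrees 0…6.
(1 + 2z + 3z² + z³) has coefficients 1,2,3,1,0,0,0,0,0,0,0,0,0,0,0,0 for degrees 0…15.
Multiplying by (1 + z + z² + z³ + z⁴) gives running coefficients 1,3,6,7,7,6,4,1,0,0,0,0,0,0,0,0 for degrees 0…15.
Finally multiplying by (1 + z + z⁶), the product of all factors after the first has coefficients 1,4,9,13,14,13,11,8,7,7,7,6,4,1,0,0 for degrees 0…15.
[z¹⁵] = 1·0 + 2·4 + 1·7 = 15.

15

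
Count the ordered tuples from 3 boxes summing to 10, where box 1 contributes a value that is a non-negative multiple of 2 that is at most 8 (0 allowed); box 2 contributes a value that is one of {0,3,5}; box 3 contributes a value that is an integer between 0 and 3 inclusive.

5

The generating function for the choices is (1 + z² + z⁴ + z⁶ + z⁸)·(1 + z³ + z⁵)·(1 + z + z² + z³); the count is [z¹⁰].
(1 + z² + z⁴ + z⁶ + z⁸) has coefficients 1,0,1,0,1,0,1,0,1 for degrees 0…8.
(1 + z³ + z⁵) has coefficients 1,0,0,1,0,1,0,0,0,0,0 for degrees 0…10.
Finally multiplying by (1 + z + z² + z³), the product of all factors after the first has coefficients 1,1,1,2,1,2,2,1,1,0,0 for degrees 0…10.
[z¹⁰] = 1·0 + 1·1 + 1·2 + 1·1 + 1·1 = 5.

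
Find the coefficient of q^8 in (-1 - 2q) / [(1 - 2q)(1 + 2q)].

-256

Partial fractions give a closed form: a_n = (-1)·2^n.
At n = 8: a_8 = -256.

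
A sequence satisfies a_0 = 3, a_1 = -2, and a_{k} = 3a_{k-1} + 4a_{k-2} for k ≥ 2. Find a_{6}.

822

The ordinary generating function has denominator 1 - 3t - 4t^2.
Iterating the recurrence: a_0,…,a_{6} = 3, -2, 6, 10, 54, 202, 822.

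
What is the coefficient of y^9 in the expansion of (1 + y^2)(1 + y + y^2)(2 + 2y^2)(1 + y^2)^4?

(1 + y^2) has coefficients 1,0,1 for degrees 0…2.
(1 + y + y^2) has coefficients 1,1,1,0,0,0,0,0,0,0 for degrees 0…9.
Multiplying by (2 + 2y^2) gives running coefficients 2,2,4,2,2,0,0,0,0,0 for degrees 0…9.
Finally multiplying by (1 + y^2)^4, the product of all factors after the first has coefficients 2,2,12,10,30,20,40,20,30,10 for degrees 0…9.
[y^9] = 1·10 + 1·20 = 30.

30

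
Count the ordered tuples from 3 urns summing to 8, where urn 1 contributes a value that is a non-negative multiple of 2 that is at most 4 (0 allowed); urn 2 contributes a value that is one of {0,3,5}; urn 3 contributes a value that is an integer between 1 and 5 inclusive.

6

The generating function for the choices is (1 + q² + q⁴)·(1 + q³ + q⁵)·(q + q² + q³ + q⁴ + q⁵); the count is [q⁸].
(1 + q² + q⁴) has coefficients 1,0,1,0,1 for degrees 0…4.
(1 + q³ + q⁵) has coefficients 1,0,0,1,0,1,0,0,0 for degrees 0…8.
Finally multiplying by (q + q² + q³ + q⁴ + q⁵), the product of all factors after the first has coefficients 0,1,1,1,2,2,2,2,2 for degrees 0…8.
[q⁸] = 1·2 + 1·2 + 1·2 = 6.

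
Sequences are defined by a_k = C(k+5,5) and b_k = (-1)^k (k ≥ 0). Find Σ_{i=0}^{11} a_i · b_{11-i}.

This is [x^11] in the product of the two ordinary generating functions.
Σ = 1·(-1) + 6·1 + 21·(-1) + 56·1 + 126·(-1) + 252·1 + 462·(-1) + 792·1 + 1287·(-1) + 2002·1 + 3003·(-1) + 4368·1 = 2576.

2576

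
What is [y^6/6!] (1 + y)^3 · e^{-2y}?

-32

The EGF product rule gives c_6 = Σ_{k_1+k_2=6} C(6; k_1,k_2) · ∏ g_i(k_i), where (1+y)^3 gives the falling factorial (3)_k; e^{-2y} gives (-2)^k.
g_1(k) for k = 0…6: 1, 3, 6, 6, 0, 0, 0.
g_2(k) for k = 0…6: 1, -2, 4, -8, 16, -32, 64.
c_6 = Σ_k C(6,k)·g_1(k)·g_2(6−k) = 1·1·64 + 6·3·(-32) + 15·6·16 + 20·6·(-8) = 64 − 576 + 1440 − 960 = -32.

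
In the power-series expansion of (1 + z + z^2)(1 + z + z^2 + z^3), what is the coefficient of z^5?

1

(1 + z + z^2) has coefficients 1,1,1 for degrees 0…2.
(1 + z + z^2 + z^3) has coefficients 1,1,1,1,0,0 for degrees 0…5.
[z^5] = 1·0 + 1·0 + 1·1 = 1.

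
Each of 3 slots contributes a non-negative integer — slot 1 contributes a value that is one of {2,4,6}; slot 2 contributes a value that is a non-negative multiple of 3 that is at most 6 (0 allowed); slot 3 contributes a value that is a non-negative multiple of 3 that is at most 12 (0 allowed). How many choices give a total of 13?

The generating function for the choices is (z^2 + z^4 + z^6)·(1 + z^3 + z^6)·(1 + z^3 + z^6 + z^9 + z^12); the count is [z^13].
(z^2 + z^4 + z^6) has coefficients 0,0,1,0,1,0,1 for degrees 0…6.
(1 + z^3 + z^6) has coefficients 1,0,0,1,0,0,1,0,0,0,0,0,0,0 for degrees 0…13.
Finally multiplying by (1 + z^3 + z^6 + z^9 + z^12), the product of all factors after the first has coefficients 1,0,0,2,0,0,3,0,0,3,0,0,3,0 for degrees 0…13.
[z^13] = 1·0 + 1·3 + 1·0 = 3.

3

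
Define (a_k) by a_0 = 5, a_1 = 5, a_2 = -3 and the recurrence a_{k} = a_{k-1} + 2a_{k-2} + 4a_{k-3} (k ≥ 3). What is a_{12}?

The ordinary generating function has denominator 1 - t - 2t^2 - 4t^3.
Iterating the recurrence: a_0,…,a_{12} = 5, 5, -3, 27, 41, 83, 273, 603, 1481, 3779, 9153, 22635, 56057.

56057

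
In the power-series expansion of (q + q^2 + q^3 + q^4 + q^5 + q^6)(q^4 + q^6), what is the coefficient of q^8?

(q + q^2 + q^3 + q^4 + q^5 + q^6) has coefficients 0,1,1,1,1,1,1 for degrees 0…6.
(q^4 + q^6) has coefficients 0,0,0,0,1,0,1,0,0 for degrees 0…8.
[q^8] = 1·0 + 1·1 + 1·0 + 1·1 + 1·0 + 1·0 = 2.

2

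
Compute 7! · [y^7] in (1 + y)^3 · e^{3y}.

65124

The EGF product rule gives c_7 = Σ_{k_1+k_2=7} C(7; k_1,k_2) · ∏ g_i(k_i), where (1+y)^3 gives the falling factorial (3)_k; e^{3y} gives (3)^k.
g_1(k) for k = 0…7: 1, 3, 6, 6, 0, 0, 0, 0.
g_2(k) for k = 0…7: 1, 3, 9, 27, 81, 243, 729, 2187.
c_7 = Σ_k C(7,k)·g_1(k)·g_2(7−k) = 1·1·2187 + 7·3·729 + 21·6·243 + 35·6·81 = 2187 + 15309 + 30618 + 17010 = 65124.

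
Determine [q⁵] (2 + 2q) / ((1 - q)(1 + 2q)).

The denominator gives the recurrence a_n = −a_(n−1) + 2a_(n−2) for n ≥ 3; the numerator fixes a_0 = 2, a_1 = 0, a_2 = 4.
Iterating: 2, 0, 4, -4, 12, -20, so a_5 = -20.

-20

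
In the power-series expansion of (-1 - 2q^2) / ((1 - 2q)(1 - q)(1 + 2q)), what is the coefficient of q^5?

-31

The denominator gives the recurrence a_n = a_(n−1) + 4a_(n−2) − 4a_(n−3) for n ≥ 3; the numerator fixes a_0 = -1, a_1 = -1, a_2 = -7.
Iterating: -1, -1, -7, -7, -31, -31, so a_5 = -31.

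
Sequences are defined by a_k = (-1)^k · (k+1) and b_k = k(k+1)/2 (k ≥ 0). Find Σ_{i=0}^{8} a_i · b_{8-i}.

This is [x^8] in the product of the two ordinary generating functions.
Σ = 1·36 − 2·28 + 3·21 − 4·15 + 5·10 − 6·6 + 7·3 − 8·1 + 9·0 = 10.

10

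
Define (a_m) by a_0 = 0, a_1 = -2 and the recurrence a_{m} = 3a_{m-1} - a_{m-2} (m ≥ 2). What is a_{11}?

-35422

The ordinary generating function has denominator 1 - 3x + x^2.
Iterating the recurrence: a_0,…,a_{11} = 0, -2, -6, -16, -42, -110, -288, -754, -1974, -5168, -13530, -35422.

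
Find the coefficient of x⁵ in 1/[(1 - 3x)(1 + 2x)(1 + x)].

84

The denominator gives the recurrence a_n = 7a_(n−2) + 6a_(n−3) for n ≥ 3; the numerator fixes a_0 = 1, a_1 = 0, a_2 = 7.
Iterating: 1, 0, 7, 6, 49, 84, so a_5 = 84.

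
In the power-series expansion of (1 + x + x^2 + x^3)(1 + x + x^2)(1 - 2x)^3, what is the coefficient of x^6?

(1 + x + x^2 + x^3) has coefficients 1,1,1,1 for degrees 0…3.
(1 + x + x^2) has coefficients 1,1,1,0,0,0,0 for degrees 0…6.
Finally multiplying by (1 - 2x)^3, the product of all factors after the first has coefficients 1,-5,7,-2,4,-8,0 for degrees 0…6.
[x^6] = 1·0 + 1·(-8) + 1·4 + 1·(-2) = -6.

-6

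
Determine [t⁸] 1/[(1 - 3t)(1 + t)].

Partial fractions give a closed form: a_n = (3/4)·3^n + (1/4)·(-1)^n.
At n = 8: a_8 = 4921.

4921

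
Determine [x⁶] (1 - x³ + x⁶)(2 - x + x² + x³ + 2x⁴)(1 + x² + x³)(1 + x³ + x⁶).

5

(1 - x³ + x⁶) has coefficients 1,0,0,-1,0,0,1 for degrees 0…6.
(2 - x + x² + x³ + 2x⁴) has coefficients 2,-1,1,1,2,0,0 for degrees 0…6.
Multiplying by (1 + x² + x³) gives running coefficients 2,-1,3,2,2,2,3 for degrees 0…6.
Finally multiplying by (1 + x³ + x⁶), the product of all factors after the first has coefficients 2,-1,3,4,1,5,7 for degrees 0…6.
[x⁶] = 1·7 − 1·4 + 1·2 = 5.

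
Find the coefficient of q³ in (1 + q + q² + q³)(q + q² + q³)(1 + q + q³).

(1 + q + q² + q³) has coefficients 1,1,1,1 for degrees 0…3.
(q + q² + q³) has coefficients 0,1,1,1 for degrees 0…3.
Finally multiplying by (1 + q + q³), the product of all factors after the first has coefficients 0,1,2,2 for degrees 0…3.
[q³] = 1·2 + 1·2 + 1·1 + 1·0 = 5.

5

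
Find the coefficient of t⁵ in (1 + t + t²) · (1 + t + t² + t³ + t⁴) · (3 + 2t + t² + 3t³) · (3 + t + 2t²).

136

(1 + t + t²) has coefficients 1,1,1 for degrees 0…2.
(1 + t + t² + t³ + t⁴) has coefficients 1,1,1,1,1,0 for degrees 0…5.
Multiplying by (3 + 2t + t² + 3t³) gives running coefficients 3,5,6,9,9,6 for degrees 0…5.
Finally multiplying by (3 + t + 2t²), the product of all factors after the first has coefficients 9,18,29,43,48,45 for degrees 0…5.
[t⁵] = 1·45 + 1·48 + 1·43 = 136.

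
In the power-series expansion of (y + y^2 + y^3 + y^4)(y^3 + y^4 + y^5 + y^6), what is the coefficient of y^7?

(y + y^2 + y^3 + y^4) has coefficients 0,1,1,1,1 for degrees 0…4.
(y^3 + y^4 + y^5 + y^6) has coefficients 0,0,0,1,1,1,1,0 for degrees 0…7.
[y^7] = 1·1 + 1·1 + 1·1 + 1·1 = 4.

4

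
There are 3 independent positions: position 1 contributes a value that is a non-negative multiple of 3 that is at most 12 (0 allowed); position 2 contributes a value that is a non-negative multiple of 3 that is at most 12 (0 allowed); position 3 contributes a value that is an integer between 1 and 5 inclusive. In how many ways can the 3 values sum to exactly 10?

The generating function for the choices is (1 + y^3 + y^6 + y^9 + y^12)·(1 + y^3 + y^6 + y^9 + y^12)·(y + y^2 + y^3 + y^4 + y^5); the count is [y^10].
(1 + y^3 + y^6 + y^9 + y^12) has coefficients 1,0,0,1,0,0,1,0,0,1,0 for degrees 0…10.
(1 + y^3 + y^6 + y^9 + y^12) has coefficients 1,0,0,1,0,0,1,0,0,1,0 for degrees 0…10.
Finally multiplying by (y + y^2 + y^3 + y^4 + y^5), the product of all factors after the first has coefficients 0,1,1,1,2,2,1,2,2,1,2 for degrees 0…10.
[y^10] = 1·2 + 1·2 + 1·2 + 1·1 = 7.

7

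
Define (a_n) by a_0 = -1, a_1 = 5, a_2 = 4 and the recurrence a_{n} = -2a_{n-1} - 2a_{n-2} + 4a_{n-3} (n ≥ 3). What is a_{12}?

The ordinary generating function has denominator 1 + 2q + 2q^2 - 4q^3.
Iterating the recurrence: a_0,…,a_{12} = -1, 5, 4, -22, 56, -52, -96, 520, -1056, 688, 2816, -11232, 19584.

19584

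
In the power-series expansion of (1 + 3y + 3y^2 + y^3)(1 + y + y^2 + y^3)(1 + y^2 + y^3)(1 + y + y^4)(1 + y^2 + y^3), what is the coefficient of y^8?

118

(1 + 3y + 3y^2 + y^3) has coefficients 1,3,3,1 for degrees 0…3.
(1 + y + y^2 + y^3) has coefficients 1,1,1,1,0,0,0,0,0 for degrees 0…8.
Multiplying by (1 + y^2 + y^3) gives running coefficients 1,1,2,3,2,2,1,0,0 for degrees 0…8.
Multiplying by (1 + y + y^4) gives running coefficients 1,2,3,5,6,5,5,4,2 for degrees 0…8.
Finally multiplying by (1 + y^2 + y^3), the product of all factors after the first has coefficients 1,2,4,8,11,13,16,15,12 for degrees 0…8.
[y^8] = 1·12 + 3·15 + 3·16 + 1·13 = 118.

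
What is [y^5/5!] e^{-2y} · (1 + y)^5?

88

The EGF product rule gives c_5 = Σ_{k_1+k_2=5} C(5; k_1,k_2) · ∏ g_i(k_i), where e^{-2y} gives (-2)^k; (1+y)^5 gives the falling factorial (5)_k.
g_1(k) for k = 0…5: 1, -2, 4, -8, 16, -32.
g_2(k) for k = 0…5: 1, 5, 20, 60, 120, 120.
c_5 = Σ_k C(5,k)·g_1(k)·g_2(5−k) = 1·1·120 + 5·(-2)·120 + 10·4·60 + 10·(-8)·20 + 5·16·5 + 1·(-32)·1 = 120 − 1200 + 2400 − 1600 + 400 − 32 = 88.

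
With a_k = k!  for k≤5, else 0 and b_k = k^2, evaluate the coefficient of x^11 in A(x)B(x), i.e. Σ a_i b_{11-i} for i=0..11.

6263

The convolution is the t^11 coefficient of A(t)B(t).
Σ = 1·121 + 1·100 + 2·81 + 6·64 + 24·49 + 120·36 + 0·25 + 0·16 + 0·9 + 0·4 + 0·1 + 0·0 = 6263.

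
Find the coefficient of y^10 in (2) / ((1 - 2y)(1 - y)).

4094

Partial fractions give a closed form: a_n = (4)·2^n + (-2)·1^n.
At n = 10: a_10 = 4094.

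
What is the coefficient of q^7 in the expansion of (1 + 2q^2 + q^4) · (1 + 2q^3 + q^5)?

(1 + 2q^2 + q^4) has coefficients 1,0,2,0,1 for degrees 0…4.
(1 + 2q^3 + q^5) has coefficients 1,0,0,2,0,1,0,0 for degrees 0…7.
[q^7] = 1·0 + 2·1 + 1·2 = 4.

4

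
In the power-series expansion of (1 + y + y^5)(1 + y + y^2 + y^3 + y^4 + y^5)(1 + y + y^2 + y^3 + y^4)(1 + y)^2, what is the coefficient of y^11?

24

(1 + y + y^5) has coefficients 1,1,0,0,0,1 for degrees 0…5.
(1 + y + y^2 + y^3 + y^4 + y^5) has coefficients 1,1,1,1,1,1,0,0,0,0,0,0 for degrees 0…11.
Multiplying by (1 + y + y^2 + y^3 + y^4) gives running coefficients 1,2,3,4,5,5,4,3,2,1,0,0 for degrees 0…11.
Finally multiplying by (1 + y)^2, the product of all factors after the first has coefficients 1,4,8,12,16,19,19,16,12,8,4,1 for degrees 0…11.
[y^11] = 1·1 + 1·4 + 1·19 = 24.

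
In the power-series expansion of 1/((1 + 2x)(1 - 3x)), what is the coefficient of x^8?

Partial fractions give a closed form: a_n = (2/5)·(-2)^n + (3/5)·3^n.
At n = 8: a_8 = 4039.

4039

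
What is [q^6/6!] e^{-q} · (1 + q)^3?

The EGF product rule gives c_6 = Σ_{k_1+k_2=6} C(6; k_1,k_2) · ∏ g_i(k_i), where e^{-q} gives (-1)^k; (1+q)^3 gives the falling factorial (3)_k.
g_1(k) for k = 0…6: 1, -1, 1, -1, 1, -1, 1.
g_2(k) for k = 0…6: 1, 3, 6, 6, 0, 0, 0.
c_6 = Σ_k C(6,k)·g_1(k)·g_2(6−k) = 20·(-1)·6 + 15·1·6 + 6·(-1)·3 + 1·1·1 = −120 + 90 − 18 + 1 = -47.

-47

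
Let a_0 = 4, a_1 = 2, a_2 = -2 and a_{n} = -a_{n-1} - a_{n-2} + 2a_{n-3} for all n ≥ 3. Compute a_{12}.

364

The ordinary generating function has denominator 1 + x + x^2 - 2x^3.
Iterating the recurrence: a_0,…,a_{12} = 4, 2, -2, 8, -2, -10, 28, -22, -26, 104, -122, -34, 364.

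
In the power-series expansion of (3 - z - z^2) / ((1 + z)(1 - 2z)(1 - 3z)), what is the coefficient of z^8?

36958

The denominator gives the recurrence a_n = 4a_(n−1) − a_(n−2) − 6a_(n−3) for n ≥ 3; the numerator fixes a_0 = 3, a_1 = 11, a_2 = 40.
Iterating: 3, 11, 40, 131, 418, 1301, 4000, 12191, 36958, so a_8 = 36958.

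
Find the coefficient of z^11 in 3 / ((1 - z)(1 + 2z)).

Partial fractions give a closed form: a_n = (1)·1^n + (2)·(-2)^n.
At n = 11: a_11 = -4095.

-4095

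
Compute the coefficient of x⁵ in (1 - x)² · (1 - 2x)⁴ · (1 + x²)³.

(1 - x)² has coefficients 1,-2,1 for degrees 0…2.
(1 - 2x)⁴ has coefficients 1,-8,24,-32,16,0 for degrees 0…5.
Finally multiplying by (1 + x²)³, the product of all factors after the first has coefficients 1,-8,27,-56,91,-120 for degrees 0…5.
[x⁵] = 1·(-120) − 2·91 + 1·(-56) = -358.

-358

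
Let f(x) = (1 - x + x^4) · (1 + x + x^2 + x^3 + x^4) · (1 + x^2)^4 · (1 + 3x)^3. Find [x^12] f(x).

(1 - x + x^4) has coefficients 1,-1,0,0,1 for degrees 0…4.
(1 + x + x^2 + x^3 + x^4) has coefficients 1,1,1,1,1,0,0,0,0,0,0,0,0 for degrees 0…12.
Multiplying by (1 + x^2)^4 gives running coefficients 1,1,5,5,11,10,14,10,11,5,5,1,1 for degrees 0…12.
Finally multiplying by (1 + 3x)^3, the product of all factors after the first has coefficients 1,10,41,104,218,379,536,703,749,752,617,478,280 for degrees 0…12.
[x^12] = 1·280 − 1·478 + 1·749 = 551.

551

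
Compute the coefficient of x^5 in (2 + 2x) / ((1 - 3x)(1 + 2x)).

376

The denominator gives the recurrence a_n = a_(n−1) + 6a_(n−2) for n ≥ 2; the numerator fixes a_0 = 2, a_1 = 4.
Iterating: 2, 4, 16, 40, 136, 376, so a_5 = 376.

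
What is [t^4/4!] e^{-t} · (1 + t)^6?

The EGF product rule gives c_4 = Σ_{k_1+k_2=4} C(4; k_1,k_2) · ∏ g_i(k_i), where e^{-t} gives (-1)^k; (1+t)^6 gives the falling factorial (6)_k.
g_1(k) for k = 0…4: 1, -1, 1, -1, 1.
g_2(k) for k = 0…4: 1, 6, 30, 120, 360.
c_4 = Σ_k C(4,k)·g_1(k)·g_2(4−k) = 1·1·360 + 4·(-1)·120 + 6·1·30 + 4·(-1)·6 + 1·1·1 = 360 − 480 + 180 − 24 + 1 = 37.

37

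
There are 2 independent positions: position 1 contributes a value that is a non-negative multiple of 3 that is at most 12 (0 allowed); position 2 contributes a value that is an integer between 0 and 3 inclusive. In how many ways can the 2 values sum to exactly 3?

2

The generating function for the choices is (1 + t^3 + t^6 + t^9 + t^12)·(1 + t + t^2 + t^3); the count is [t^3].
(1 + t^3 + t^6 + t^9 + t^12) has coefficients 1,0,0,1 for degrees 0…3.
(1 + t + t^2 + t^3) has coefficients 1,1,1,1 for degrees 0…3.
[t^3] = 1·1 + 1·1 = 2.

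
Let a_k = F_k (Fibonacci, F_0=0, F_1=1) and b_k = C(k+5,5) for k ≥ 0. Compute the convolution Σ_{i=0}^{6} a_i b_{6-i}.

591

This is [x^6] in the product of the two ordinary generating functions.
Σ = 0·462 + 1·252 + 1·126 + 2·56 + 3·21 + 5·6 + 8·1 = 591.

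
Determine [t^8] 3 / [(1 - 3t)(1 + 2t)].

12117

The denominator gives the recurrence a_n = a_(n−1) + 6a_(n−2) for n ≥ 2; the numerator fixes a_0 = 3, a_1 = 3.
Iterating: 3, 3, 21, 39, 165, 399, 1389, 3783, 12117, so a_8 = 12117.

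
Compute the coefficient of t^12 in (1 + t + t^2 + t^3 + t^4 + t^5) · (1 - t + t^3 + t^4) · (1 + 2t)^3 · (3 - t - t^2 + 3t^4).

76

(1 + t + t^2 + t^3 + t^4 + t^5) has coefficients 1,1,1,1,1,1 for degrees 0…5.
(1 - t + t^3 + t^4) has coefficients 1,-1,0,1,1,0,0,0,0,0,0,0,0 for degrees 0…12.
Multiplying by (1 + 2t)^3 gives running coefficients 1,5,6,-3,-1,18,20,8,0,0,0,0,0 for degrees 0…12.
Finally multiplying by (3 - t - t^2 + 3t^4), the product of all factors after the first has coefficients 3,14,12,-20,-3,73,61,-23,-31,46,60,24,0 for degrees 0…12.
[t^12] = 1·0 + 1·24 + 1·60 + 1·46 + 1·(-31) + 1·(-23) = 76.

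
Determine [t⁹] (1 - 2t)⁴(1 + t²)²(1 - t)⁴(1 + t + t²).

(1 - 2t)⁴ has coefficients 1,-8,24,-32,16 for degrees 0…4.
(1 + t²)² has coefficients 1,0,2,0,1,0,0,0,0,0 for degrees 0…9.
Multiplying by (1 - t)⁴ gives running coefficients 1,-4,8,-12,14,-12,8,-4,1,0 for degrees 0…9.
Finally multiplying by (1 + t + t²), the product of all factors after the first has coefficients 1,-3,5,-8,10,-10,10,-8,5,-3 for degrees 0…9.
[t⁹] = 1·(-3) − 8·5 + 24·(-8) − 32·10 + 16·(-10) = -715.

-715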